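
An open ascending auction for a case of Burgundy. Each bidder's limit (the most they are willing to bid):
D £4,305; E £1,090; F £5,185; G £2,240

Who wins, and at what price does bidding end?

F wins at £4,305

Limits ranked: 5,185 (F) > 4,305 (D) > 2,240 (G) > 1,090 (E)
D is the last rival to drop out, at £4,305; F remains and wins at that price.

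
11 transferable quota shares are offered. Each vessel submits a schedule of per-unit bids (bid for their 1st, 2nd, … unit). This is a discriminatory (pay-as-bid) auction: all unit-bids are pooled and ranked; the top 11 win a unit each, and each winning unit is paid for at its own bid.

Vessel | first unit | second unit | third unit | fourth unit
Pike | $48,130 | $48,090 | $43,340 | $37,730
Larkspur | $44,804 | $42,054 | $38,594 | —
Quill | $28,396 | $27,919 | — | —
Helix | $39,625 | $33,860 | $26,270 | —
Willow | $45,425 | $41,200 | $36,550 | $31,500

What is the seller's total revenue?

Pooled unit-bids ranked (top 11): 48,130 (Pike-1), 48,090 (Pike-2), 45,425 (Willow-1), 44,804 (Larkspur-1), 43,340 (Pike-3), 42,054 (Larkspur-2), 41,200 (Willow-2), 39,625 (Helix-1), 38,594 (Larkspur-3), 37,730 (Pike-4), 36,550 (Willow-3)
Next rejected bid: $33,860 (not a price — pay-as-bid).
Each winning unit pays its own bid.
Revenue = 48,130 + 48,090 + 45,425 + 44,804 + 43,340 + 42,054 + 41,200 + 39,625 + 38,594 + 37,730 + 36,550 = $465,542.

Total revenue: $465,542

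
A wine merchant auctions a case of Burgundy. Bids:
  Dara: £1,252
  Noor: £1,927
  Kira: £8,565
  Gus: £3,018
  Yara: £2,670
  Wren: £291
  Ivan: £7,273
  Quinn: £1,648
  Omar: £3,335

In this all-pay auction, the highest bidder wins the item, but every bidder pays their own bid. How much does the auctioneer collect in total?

Bids ranked: 8,565 (Kira) > 7,273 (Ivan) > 3,335 (Omar) > 3,018 (Gus) > 2,670 (Yara) > 1,927 (Noor) > …
Kira wins with the top bid; all bids are sunk regardless.
Every bidder forfeits their bid regardless of winning.
Revenue = 1,252 + 1,927 + 8,565 + 3,018 + 2,670 + 291 + 7,273 + 1,648 + 3,335 = £29,979.

Total revenue: £29,979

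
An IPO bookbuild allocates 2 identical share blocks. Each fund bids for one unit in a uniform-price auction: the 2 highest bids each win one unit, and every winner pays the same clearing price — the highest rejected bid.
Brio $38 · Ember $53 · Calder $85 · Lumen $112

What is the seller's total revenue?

Bids ranked high→low: 112 (Lumen), 85 (Calder), 53 (Ember), 38 (Brio)
Top 2: Lumen, Calder.
Highest unsuccessful bid: $53 → clearing price.
Total revenue = 2 × $53 = $106.

Total revenue: $106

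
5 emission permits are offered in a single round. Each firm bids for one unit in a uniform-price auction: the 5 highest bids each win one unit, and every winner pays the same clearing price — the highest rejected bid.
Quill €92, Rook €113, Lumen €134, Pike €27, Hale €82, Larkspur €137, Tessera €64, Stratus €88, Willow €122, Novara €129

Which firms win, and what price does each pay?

Bids ranked high→low: 137 (Larkspur), 134 (Lumen), 129 (Novara), 122 (Willow), 113 (Rook), 92 (Quill), 88 (Stratus), …
The 5 highest are Larkspur, Lumen, Novara, Willow, Rook.
Highest unsuccessful bid: €92 → clearing price.

Larkspur, Lumen, Novara, Willow, Rook; each pays €92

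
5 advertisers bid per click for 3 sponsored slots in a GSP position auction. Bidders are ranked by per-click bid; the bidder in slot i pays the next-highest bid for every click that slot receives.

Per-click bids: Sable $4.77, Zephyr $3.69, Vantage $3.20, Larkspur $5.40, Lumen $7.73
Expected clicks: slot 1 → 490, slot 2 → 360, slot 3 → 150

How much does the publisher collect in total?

Per-click bids in order: $7.73 (Lumen) > $5.40 (Larkspur) > $4.77 (Sable) > $3.69 (Zephyr) > …
Slot 1: Lumen pays $5.40 × 490 = $2646.00
Slot 2: Larkspur pays $4.77 × 360 = $1717.20
Slot 3: Sable pays $3.69 × 150 = $553.50
Total = $4916.70

Total revenue: $4916.70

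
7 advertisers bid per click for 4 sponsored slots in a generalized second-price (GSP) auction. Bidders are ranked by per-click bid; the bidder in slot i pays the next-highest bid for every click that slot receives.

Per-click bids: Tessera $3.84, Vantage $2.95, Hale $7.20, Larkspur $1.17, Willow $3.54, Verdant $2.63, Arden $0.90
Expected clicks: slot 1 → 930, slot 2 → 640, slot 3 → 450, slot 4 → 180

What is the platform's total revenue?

Per-click bids in order: $7.20 (Hale) > $3.84 (Tessera) > $3.54 (Willow) > $2.95 (Vantage) > $2.63 (Verdant) > …
Slot 1: Hale pays $3.84 × 930 = $3571.20
Slot 2: Tessera pays $3.54 × 640 = $2265.60
Slot 3: Willow pays $2.95 × 450 = $1327.50
Slot 4: Vantage pays $2.63 × 180 = $473.40
Total = $7637.70

Total revenue: $7637.70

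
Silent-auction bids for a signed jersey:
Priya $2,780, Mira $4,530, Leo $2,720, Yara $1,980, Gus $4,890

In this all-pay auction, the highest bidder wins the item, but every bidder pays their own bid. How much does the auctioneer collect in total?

Total revenue: $16,900

Rule: the highest bidder wins the item, but every bidder pays their own bid.
Bids in order: 4,890 (Gus) > 4,530 (Mira) > 2,780 (Priya) > 2,720 (Leo) > 1,980 (Yara)
Every bidder forfeits their bid regardless of winning.
Revenue = 2,780 + 4,530 + 2,720 + 1,980 + 4,890 = $16,900.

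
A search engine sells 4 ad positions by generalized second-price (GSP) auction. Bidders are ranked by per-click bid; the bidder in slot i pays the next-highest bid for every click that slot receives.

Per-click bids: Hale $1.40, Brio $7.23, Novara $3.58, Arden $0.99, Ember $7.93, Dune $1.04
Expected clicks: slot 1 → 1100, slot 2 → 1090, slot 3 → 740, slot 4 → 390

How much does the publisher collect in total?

Per-click bids in order: $7.93 (Ember) > $7.23 (Brio) > $3.58 (Novara) > $1.40 (Hale) > $1.04 (Dune) > …
Slot 1: Ember pays $7.23 × 1100 = $7953.00
Slot 2: Brio pays $3.58 × 1090 = $3902.20
Slot 3: Novara pays $1.40 × 740 = $1036.00
Slot 4: Hale pays $1.04 × 390 = $405.60
Total = $13296.80

Total revenue: $13296.80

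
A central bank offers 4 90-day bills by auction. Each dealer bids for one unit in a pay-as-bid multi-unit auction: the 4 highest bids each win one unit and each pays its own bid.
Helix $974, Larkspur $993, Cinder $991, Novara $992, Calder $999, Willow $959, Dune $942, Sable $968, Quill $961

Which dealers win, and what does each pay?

Calder $999, Larkspur $993, Novara $992, Cinder $991

Ordering the bids: 999 (Calder), 993 (Larkspur), 992 (Novara), 991 (Cinder), 974 (Helix), 968 (Sable), …
Top 4: Calder, Larkspur, Novara, Cinder.
Each winner pays its own bid: Calder $999, Larkspur $993, Novara $992, Cinder $991.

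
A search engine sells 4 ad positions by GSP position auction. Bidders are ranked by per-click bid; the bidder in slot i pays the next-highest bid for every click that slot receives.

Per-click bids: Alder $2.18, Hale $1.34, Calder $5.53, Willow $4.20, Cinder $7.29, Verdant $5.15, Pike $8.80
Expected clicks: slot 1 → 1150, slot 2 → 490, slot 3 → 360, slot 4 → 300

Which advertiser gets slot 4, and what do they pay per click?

Verdant; $4.20 per click

Ranked by bid: $8.80 (Pike) > $7.29 (Cinder) > $5.53 (Calder) > $5.15 (Verdant) > $4.20 (Willow) > …
Slot 4 goes to the fourth-ranked bidder, Verdant, who pays the next bid down: $4.20/click.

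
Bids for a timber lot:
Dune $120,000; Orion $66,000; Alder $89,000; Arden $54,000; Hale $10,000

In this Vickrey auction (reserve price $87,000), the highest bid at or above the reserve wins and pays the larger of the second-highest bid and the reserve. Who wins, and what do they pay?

Dune pays $89,000

Rule: the highest bid at or above the reserve wins and pays the larger of the second-highest bid and the reserve.
Bids ranked: 120,000 (Dune) > 89,000 (Alder) > 66,000 (Orion) > 54,000 (Arden) > 10,000 (Hale)
Dune has the top bid at or above the reserve ($120,000).
Second-highest bid $89,000 exceeds the reserve $87,000 → payment $89,000.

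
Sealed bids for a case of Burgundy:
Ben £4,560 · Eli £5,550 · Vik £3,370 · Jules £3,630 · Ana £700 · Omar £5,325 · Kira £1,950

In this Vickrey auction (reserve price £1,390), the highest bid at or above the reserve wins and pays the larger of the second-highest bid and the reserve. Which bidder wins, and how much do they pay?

Rule: the highest bid at or above the reserve wins and pays the larger of the second-highest bid and the reserve.
Bids in order: 5,550 (Eli) > 5,325 (Omar) > 4,560 (Ben) > 3,630 (Jules) > 3,370 (Vik) > 1,950 (Kira) > …
Eli has the top bid at or above the reserve (£5,550).
Second-highest bid £5,325 exceeds the reserve £1,390 → payment £5,325.

Eli pays £5,325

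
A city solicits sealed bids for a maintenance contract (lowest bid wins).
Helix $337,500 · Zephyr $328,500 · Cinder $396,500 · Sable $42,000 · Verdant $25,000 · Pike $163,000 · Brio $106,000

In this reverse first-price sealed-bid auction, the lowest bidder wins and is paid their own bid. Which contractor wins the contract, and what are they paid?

Verdant is paid $25,000

Reverse first-price sealed-bid auction: the lowest bidder wins and is paid their own bid.
Bids ranked: 25,000 (Verdant) < 42,000 (Sable) < 106,000 (Brio) < 163,000 (Pike) < 328,500 (Zephyr) < 337,500 (Helix) < …
Verdant has the lowest bid and is paid exactly that: $25,000.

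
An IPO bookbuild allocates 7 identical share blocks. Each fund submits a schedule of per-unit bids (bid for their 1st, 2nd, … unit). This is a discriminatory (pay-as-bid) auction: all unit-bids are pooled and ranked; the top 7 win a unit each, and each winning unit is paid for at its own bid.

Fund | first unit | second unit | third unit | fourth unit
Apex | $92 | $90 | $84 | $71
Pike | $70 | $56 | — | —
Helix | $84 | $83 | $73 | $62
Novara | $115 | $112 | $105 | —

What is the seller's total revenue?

Pooled unit-bids ranked (top 7): 115 (Novara-1), 112 (Novara-2), 105 (Novara-3), 92 (Apex-1), 90 (Apex-2), 84 (Apex-3), 84 (Helix-1)
Next rejected bid: $83 (not a price — pay-as-bid).
Each winning unit pays its own bid.
Revenue = 115 + 112 + 105 + 92 + 90 + 84 + 84 = $682.

Total revenue: $682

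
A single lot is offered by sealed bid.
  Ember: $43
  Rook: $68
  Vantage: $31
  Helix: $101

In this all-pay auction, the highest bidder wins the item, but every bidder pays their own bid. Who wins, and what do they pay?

Helix pays $101

Sorting bids: 101 (Helix) > 68 (Rook) > 43 (Ember) > 31 (Vantage)
Helix is highest and takes the item; every bidder forfeits their bid.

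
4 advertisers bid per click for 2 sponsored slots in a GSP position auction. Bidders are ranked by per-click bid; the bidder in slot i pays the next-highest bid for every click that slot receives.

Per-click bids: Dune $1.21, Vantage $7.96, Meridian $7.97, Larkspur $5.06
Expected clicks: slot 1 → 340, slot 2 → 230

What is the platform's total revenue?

Ranked by bid: $7.97 (Meridian) > $7.96 (Vantage) > $5.06 (Larkspur) > …
Slot 1: Meridian pays $7.96 × 340 = $2706.40
Slot 2: Vantage pays $5.06 × 230 = $1163.80
Total = $3870.20

Total revenue: $3870.20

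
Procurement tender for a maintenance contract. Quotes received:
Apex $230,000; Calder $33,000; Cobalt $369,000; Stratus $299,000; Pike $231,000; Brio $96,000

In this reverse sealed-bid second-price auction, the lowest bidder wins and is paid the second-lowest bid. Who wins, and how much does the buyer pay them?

Calder is paid $96,000

Rule: the lowest bidder wins and is paid the second-lowest bid.
Bids in order: 33,000 (Calder) < 96,000 (Brio) < 230,000 (Apex) < 231,000 (Pike) < 299,000 (Stratus) < 369,000 (Cobalt)
Calder is lowest; is paid the second-lowest bid, $96,000.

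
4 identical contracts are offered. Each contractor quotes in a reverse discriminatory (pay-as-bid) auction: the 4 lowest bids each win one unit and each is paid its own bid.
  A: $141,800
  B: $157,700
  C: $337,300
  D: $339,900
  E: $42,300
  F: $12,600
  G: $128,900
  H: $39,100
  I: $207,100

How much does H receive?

H is paid $39,100

Bids ranked low→high: 12,600 (F), 39,100 (H), 42,300 (E), 128,900 (G), 141,800 (A), 157,700 (B), …
The 4 lowest are F, H, E, G.
H wins → own bid $39,100.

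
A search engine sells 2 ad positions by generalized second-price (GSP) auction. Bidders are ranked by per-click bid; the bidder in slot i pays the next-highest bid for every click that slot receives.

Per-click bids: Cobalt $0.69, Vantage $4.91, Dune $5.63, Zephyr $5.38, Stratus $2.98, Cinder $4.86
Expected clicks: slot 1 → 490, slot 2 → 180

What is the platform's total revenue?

Ranked by bid: $5.63 (Dune) > $5.38 (Zephyr) > $4.91 (Vantage) > …
Slot 1: Dune pays $5.38 × 490 = $2636.20
Slot 2: Zephyr pays $4.91 × 180 = $883.80
Total = $3520.00

Total revenue: $3520.00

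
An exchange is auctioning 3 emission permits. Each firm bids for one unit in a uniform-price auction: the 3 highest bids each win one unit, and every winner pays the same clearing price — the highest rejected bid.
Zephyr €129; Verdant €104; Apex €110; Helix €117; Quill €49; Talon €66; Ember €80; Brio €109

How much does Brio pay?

Brio pays €0

Ordering the bids: 129 (Zephyr), 117 (Helix), 110 (Apex), 109 (Brio), 104 (Verdant), …
Winners (3 units): Zephyr, Helix, Apex.
Highest unsuccessful bid: €109 → clearing price.
Brio does not win → pays €0.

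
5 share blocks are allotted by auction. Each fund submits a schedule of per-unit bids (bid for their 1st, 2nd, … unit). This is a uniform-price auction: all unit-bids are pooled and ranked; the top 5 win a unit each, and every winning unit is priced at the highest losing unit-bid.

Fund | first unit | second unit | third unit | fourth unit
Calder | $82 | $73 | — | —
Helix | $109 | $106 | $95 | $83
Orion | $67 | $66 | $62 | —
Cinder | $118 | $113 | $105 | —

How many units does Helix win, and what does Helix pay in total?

Merging the schedules and taking the best 5: 118 (Cinder-1), 113 (Cinder-2), 109 (Helix-1), 106 (Helix-2), 105 (Cinder-3)
Highest rejected unit-bid = $95.
Helix wins 2 unit(s) at $95 each.

Helix: 2 units, pays $190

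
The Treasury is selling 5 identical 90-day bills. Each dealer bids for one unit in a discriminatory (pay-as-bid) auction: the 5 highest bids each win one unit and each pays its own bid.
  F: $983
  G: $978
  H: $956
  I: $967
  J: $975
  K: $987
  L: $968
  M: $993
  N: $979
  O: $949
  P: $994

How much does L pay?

Sorting: 994 (P), 993 (M), 987 (K), 983 (F), 979 (N), 978 (G), 975 (J), …
Top 5: P, M, K, F, N.
L does not win → $0.

L pays $0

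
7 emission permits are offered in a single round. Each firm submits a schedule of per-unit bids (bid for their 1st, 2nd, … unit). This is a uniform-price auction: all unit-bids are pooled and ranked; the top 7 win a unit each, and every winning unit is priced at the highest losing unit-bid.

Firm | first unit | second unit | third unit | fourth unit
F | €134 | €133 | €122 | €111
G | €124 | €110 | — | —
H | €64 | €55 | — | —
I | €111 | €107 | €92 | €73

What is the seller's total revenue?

Total revenue: €749

All unit-bids, highest first — top 7: 134 (F-1), 133 (F-2), 124 (G-1), 122 (F-3), 111 (F-4), 111 (I-1), 110 (G-2)
First bid not allocated: €107.
Allocation: F 4, G 2, I 1. Every unit priced at €107.
Revenue = 7 × 107 = €749.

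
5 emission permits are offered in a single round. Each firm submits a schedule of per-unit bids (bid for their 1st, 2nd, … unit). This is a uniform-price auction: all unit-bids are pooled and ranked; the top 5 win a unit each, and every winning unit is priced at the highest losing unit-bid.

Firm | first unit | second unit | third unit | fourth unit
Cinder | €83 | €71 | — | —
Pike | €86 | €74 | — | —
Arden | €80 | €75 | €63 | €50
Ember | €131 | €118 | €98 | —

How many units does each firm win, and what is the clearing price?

Cinder 1, Ember 3, Pike 1; clearing price €80

Merging the schedules and taking the best 5: 131 (Ember-1), 118 (Ember-2), 98 (Ember-3), 86 (Pike-1), 83 (Cinder-1)
Highest rejected unit-bid = €80.
Allocation: Cinder 1, Ember 3, Pike 1.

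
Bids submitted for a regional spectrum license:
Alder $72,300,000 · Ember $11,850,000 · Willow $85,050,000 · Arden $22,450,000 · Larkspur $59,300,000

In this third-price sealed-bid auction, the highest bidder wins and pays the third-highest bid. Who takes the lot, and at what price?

Third-price sealed-bid auction: the highest bidder wins and pays the third-highest bid.
Bids ranked: 85,050,000 (Willow) > 72,300,000 (Alder) > 59,300,000 (Larkspur) > 22,450,000 (Arden) > 11,850,000 (Ember)
Willow wins; payment is bid #3 in the ranking = $59,300,000.

Willow pays $59,300,000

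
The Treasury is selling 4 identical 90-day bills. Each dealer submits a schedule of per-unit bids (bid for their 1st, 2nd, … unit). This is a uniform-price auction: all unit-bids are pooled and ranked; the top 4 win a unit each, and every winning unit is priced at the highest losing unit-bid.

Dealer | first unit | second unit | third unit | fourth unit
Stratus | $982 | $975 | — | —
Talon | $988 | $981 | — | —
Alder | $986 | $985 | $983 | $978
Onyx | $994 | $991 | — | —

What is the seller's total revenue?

Total revenue: $3,940

All unit-bids, highest first — top 4: 994 (Onyx-1), 991 (Onyx-2), 988 (Talon-1), 986 (Alder-1)
Highest rejected unit-bid = $985.
Allocation: Alder 1, Onyx 2, Talon 1. Every unit priced at $985.
Revenue = 4 × 985 = $3,940.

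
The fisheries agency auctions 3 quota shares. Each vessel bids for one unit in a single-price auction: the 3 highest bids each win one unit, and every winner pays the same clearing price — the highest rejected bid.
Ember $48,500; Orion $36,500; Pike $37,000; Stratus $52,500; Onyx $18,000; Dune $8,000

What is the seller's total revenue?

Bids ranked high→low: 52,500 (Stratus), 48,500 (Ember), 37,000 (Pike), 36,500 (Orion), 18,000 (Onyx), …
Winners (3 units): Stratus, Ember, Pike.
First losing bid is Orion's $36,500, which sets the uniform price.
Total revenue = 3 × $36,500 = $109,500.

Total revenue: $109,500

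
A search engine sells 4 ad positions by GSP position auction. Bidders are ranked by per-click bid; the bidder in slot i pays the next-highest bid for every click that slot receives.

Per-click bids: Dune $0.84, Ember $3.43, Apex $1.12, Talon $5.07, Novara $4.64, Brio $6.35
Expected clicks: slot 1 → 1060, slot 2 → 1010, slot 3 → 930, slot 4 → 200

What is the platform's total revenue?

Sorting advertisers: $6.35 (Brio) > $5.07 (Talon) > $4.64 (Novara) > $3.43 (Ember) > $1.12 (Apex) > …
Slot 1: Brio pays $5.07 × 1060 = $5374.20
Slot 2: Talon pays $4.64 × 1010 = $4686.40
Slot 3: Novara pays $3.43 × 930 = $3189.90
Slot 4: Ember pays $1.12 × 200 = $224.00
Total = $13474.50

Total revenue: $13474.50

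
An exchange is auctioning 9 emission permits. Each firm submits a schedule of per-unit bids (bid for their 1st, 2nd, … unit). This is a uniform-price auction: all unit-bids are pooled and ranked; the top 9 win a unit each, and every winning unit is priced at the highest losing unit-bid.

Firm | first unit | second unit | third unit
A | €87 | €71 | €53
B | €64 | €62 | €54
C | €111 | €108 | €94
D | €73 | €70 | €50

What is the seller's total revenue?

Pooled unit-bids ranked (top 9): 111 (C-1), 108 (C-2), 94 (C-3), 87 (A-1), 73 (D-1), 71 (A-2), 70 (D-2), 64 (B-1), 62 (B-2)
The (k+1)-th unit-bid is €54.
Allocation: A 2, B 2, C 3, D 2. Every unit priced at €54.
Revenue = 9 × 54 = €486.

Total revenue: €486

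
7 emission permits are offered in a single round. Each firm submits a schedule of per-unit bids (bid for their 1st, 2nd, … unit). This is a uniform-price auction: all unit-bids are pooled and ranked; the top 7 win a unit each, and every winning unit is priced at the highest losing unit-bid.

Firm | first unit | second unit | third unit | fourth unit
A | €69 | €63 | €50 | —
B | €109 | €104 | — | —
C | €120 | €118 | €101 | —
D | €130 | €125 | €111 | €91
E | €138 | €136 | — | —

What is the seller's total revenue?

Pooled unit-bids ranked (top 7): 138 (E-1), 136 (E-2), 130 (D-1), 125 (D-2), 120 (C-1), 118 (C-2), 111 (D-3)
First bid not allocated: €109.
Allocation: C 2, D 3, E 2. Every unit priced at €109.
Revenue = 7 × 109 = €763.

Total revenue: €763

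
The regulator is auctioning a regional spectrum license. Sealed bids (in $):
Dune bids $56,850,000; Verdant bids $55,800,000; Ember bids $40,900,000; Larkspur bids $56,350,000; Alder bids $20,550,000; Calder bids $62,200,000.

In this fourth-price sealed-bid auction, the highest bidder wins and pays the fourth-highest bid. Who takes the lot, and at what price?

Calder pays $55,800,000

Rule: the highest bidder wins and pays the fourth-highest bid.
Sorting bids: 62,200,000 (Calder) > 56,850,000 (Dune) > 56,350,000 (Larkspur) > 55,800,000 (Verdant) > 40,900,000 (Ember) > 20,550,000 (Alder)
Calder is highest; pays the fourth-highest bid, $55,800,000.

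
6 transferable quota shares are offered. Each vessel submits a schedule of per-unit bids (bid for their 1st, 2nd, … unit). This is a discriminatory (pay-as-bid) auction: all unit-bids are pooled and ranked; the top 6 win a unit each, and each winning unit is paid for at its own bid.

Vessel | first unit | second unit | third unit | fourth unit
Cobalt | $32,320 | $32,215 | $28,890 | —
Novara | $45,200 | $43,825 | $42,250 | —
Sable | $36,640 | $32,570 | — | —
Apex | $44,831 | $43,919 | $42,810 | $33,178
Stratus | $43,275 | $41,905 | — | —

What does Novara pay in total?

Merging the schedules and taking the best 6: 45,200 (Novara-1), 44,831 (Apex-1), 43,919 (Apex-2), 43,825 (Novara-2), 43,275 (Stratus-1), 42,810 (Apex-3)
Next rejected bid: $42,250 (not a price — pay-as-bid).
Novara's winning unit-bids: 45,200 + 43,825 = $89,025.

Novara pays $89,025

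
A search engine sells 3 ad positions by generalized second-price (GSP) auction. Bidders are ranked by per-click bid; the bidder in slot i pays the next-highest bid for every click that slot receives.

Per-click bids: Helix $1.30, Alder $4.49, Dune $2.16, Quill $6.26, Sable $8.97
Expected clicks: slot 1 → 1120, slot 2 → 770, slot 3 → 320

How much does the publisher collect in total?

Total revenue: $11159.70

Ranked by bid: $8.97 (Sable) > $6.26 (Quill) > $4.49 (Alder) > $2.16 (Dune) > …
Slot 1: Sable pays $6.26 × 1120 = $7011.20
Slot 2: Quill pays $4.49 × 770 = $3457.30
Slot 3: Alder pays $2.16 × 320 = $691.20
Total = $11159.70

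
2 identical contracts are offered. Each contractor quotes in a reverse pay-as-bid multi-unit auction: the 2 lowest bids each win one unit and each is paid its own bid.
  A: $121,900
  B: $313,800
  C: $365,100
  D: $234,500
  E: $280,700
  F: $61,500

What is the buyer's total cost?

Total cost: $183,400

Ordering the bids: 61,500 (F), 121,900 (A), 234,500 (D), 280,700 (E), …
The 2 lowest are F, A.
Total cost = 61,500 + 121,900 = $183,400.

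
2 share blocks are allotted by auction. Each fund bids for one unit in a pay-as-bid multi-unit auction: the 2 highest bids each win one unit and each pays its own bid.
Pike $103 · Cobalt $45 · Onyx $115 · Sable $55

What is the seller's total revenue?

Total revenue: $218

Bids ranked high→low: 115 (Onyx), 103 (Pike), 55 (Sable), 45 (Cobalt)
The 2 highest are Onyx, Pike.
Total revenue = 115 + 103 = $218.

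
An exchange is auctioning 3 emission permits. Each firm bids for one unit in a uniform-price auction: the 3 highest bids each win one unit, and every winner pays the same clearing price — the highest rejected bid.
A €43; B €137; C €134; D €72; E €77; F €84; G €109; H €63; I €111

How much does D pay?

Sorting: 137 (B), 134 (C), 111 (I), 109 (G), 84 (F), …
Top 3: B, C, I.
First losing bid is G's €109, which sets the uniform price.
D does not win → pays €0.

D pays €0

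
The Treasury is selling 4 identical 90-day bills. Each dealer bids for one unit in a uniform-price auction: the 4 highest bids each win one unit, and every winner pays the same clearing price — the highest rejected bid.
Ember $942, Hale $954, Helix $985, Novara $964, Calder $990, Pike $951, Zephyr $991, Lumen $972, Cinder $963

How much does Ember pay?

Ember pays $0

Bids ranked high→low: 991 (Zephyr), 990 (Calder), 985 (Helix), 972 (Lumen), 964 (Novara), 963 (Cinder), …
Top 4: Zephyr, Calder, Helix, Lumen.
Clearing price = highest rejected bid = $964.
Ember does not win → pays $0.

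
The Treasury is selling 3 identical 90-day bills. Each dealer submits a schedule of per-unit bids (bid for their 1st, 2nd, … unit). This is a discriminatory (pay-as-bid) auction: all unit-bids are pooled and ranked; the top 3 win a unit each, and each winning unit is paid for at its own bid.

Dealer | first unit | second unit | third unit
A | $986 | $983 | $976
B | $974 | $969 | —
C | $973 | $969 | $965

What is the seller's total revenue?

Pooled unit-bids ranked (top 3): 986 (A-1), 983 (A-2), 976 (A-3)
Next rejected bid: $974 (not a price — pay-as-bid).
Each winning unit pays its own bid.
Revenue = 986 + 983 + 976 = $2,945.

Total revenue: $2,945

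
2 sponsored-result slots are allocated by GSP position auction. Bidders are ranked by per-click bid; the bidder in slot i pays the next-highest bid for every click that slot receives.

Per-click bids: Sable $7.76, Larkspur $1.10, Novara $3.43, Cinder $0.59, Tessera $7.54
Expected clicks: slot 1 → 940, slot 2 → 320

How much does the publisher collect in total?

Ranked by bid: $7.76 (Sable) > $7.54 (Tessera) > $3.43 (Novara) > …
Slot 1: Sable pays $7.54 × 940 = $7087.60
Slot 2: Tessera pays $3.43 × 320 = $1097.60
Total = $8185.20

Total revenue: $8185.20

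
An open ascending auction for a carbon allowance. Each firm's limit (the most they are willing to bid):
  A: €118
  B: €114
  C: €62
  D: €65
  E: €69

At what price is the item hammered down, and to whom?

Limits ranked: 118 (A) > 114 (B) > 69 (E) > 65 (D) > 62 (C)
B is the last rival to drop out, at €114; A remains and wins at that price.

A wins at €114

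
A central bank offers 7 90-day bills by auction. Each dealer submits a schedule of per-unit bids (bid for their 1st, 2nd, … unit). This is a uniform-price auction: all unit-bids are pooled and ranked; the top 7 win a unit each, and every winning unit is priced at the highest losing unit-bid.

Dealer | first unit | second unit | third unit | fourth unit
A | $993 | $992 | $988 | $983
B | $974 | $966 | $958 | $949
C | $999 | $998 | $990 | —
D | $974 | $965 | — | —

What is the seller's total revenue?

All unit-bids, highest first — top 7: 999 (C-1), 998 (C-2), 993 (A-1), 992 (A-2), 990 (C-3), 988 (A-3), 983 (A-4)
Highest rejected unit-bid = $974.
Allocation: A 4, C 3. Every unit priced at $974.
Revenue = 7 × 974 = $6,818.

Total revenue: $6,818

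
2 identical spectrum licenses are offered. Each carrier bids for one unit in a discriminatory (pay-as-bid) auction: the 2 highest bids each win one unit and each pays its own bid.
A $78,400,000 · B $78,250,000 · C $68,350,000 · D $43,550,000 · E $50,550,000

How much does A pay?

Ordering the bids: 78,400,000 (A), 78,250,000 (B), 68,350,000 (C), 50,550,000 (E), …
Top 2: A, B.
A wins → own bid $78,400,000.

A pays $78,400,000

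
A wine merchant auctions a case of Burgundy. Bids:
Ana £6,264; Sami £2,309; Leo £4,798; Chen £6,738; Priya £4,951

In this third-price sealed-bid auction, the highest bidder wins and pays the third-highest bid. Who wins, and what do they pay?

Bids in order: 6,738 (Chen) > 6,264 (Ana) > 4,951 (Priya) > 4,798 (Leo) > 2,309 (Sami)
Chen wins; payment is bid #3 in the ranking = £4,951.

Chen pays £4,951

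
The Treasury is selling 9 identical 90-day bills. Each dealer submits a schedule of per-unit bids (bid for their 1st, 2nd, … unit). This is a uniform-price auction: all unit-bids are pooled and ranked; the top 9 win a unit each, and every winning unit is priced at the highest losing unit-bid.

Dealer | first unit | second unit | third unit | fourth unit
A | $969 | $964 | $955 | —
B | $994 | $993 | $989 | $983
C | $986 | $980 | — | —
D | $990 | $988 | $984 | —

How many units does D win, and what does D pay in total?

D: 3 units, pays $2,907

Pooled unit-bids ranked (top 9): 994 (B-1), 993 (B-2), 990 (D-1), 989 (B-3), 988 (D-2), 986 (C-1), 984 (D-3), 983 (B-4), 980 (C-2)
First bid not allocated: $969.
D wins 3 unit(s) at $969 each.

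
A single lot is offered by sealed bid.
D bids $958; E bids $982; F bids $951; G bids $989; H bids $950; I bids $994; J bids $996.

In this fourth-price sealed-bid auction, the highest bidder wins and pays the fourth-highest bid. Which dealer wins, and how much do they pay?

Bids in order: 996 (J) > 994 (I) > 989 (G) > 982 (E) > 958 (D) > 951 (F) > …
J wins; payment is bid #4 in the ranking = $982.

J pays $982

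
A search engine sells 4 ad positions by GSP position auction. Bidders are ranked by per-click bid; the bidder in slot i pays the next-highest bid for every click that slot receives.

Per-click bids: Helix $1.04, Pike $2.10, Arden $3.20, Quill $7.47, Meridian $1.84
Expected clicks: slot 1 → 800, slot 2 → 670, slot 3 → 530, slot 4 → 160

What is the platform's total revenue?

Per-click bids in order: $7.47 (Quill) > $3.20 (Arden) > $2.10 (Pike) > $1.84 (Meridian) > $1.04 (Helix)
Slot 1: Quill pays $3.20 × 800 = $2560.00
Slot 2: Arden pays $2.10 × 670 = $1407.00
Slot 3: Pike pays $1.84 × 530 = $975.20
Slot 4: Meridian pays $1.04 × 160 = $166.40
Total = $5108.60

Total revenue: $5108.60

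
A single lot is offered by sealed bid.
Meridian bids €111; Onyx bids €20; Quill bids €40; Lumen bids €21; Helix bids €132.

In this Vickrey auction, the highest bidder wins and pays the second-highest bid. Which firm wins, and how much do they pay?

Helix pays €111

Bids in order: 132 (Helix) > 111 (Meridian) > 40 (Quill) > 21 (Lumen) > 20 (Onyx)
Second-price: Helix pays Meridian's bid of €111.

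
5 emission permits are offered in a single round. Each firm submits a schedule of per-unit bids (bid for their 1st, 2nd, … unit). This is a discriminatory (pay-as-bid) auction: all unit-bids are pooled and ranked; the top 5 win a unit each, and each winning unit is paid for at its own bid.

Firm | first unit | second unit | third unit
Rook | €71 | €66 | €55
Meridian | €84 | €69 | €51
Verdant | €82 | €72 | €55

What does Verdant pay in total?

Verdant pays €154

Pooled unit-bids ranked (top 5): 84 (Meridian-1), 82 (Verdant-1), 72 (Verdant-2), 71 (Rook-1), 69 (Meridian-2)
Next rejected bid: €66 (not a price — pay-as-bid).
Verdant's winning unit-bids: 82 + 72 = €154.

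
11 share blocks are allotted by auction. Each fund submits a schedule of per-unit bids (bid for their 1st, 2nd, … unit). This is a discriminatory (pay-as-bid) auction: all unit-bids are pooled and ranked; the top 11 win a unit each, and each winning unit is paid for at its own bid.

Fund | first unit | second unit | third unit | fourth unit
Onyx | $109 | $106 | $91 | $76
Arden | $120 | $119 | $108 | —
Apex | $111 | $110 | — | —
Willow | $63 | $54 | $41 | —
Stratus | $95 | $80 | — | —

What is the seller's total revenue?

Pooled unit-bids ranked (top 11): 120 (Arden-1), 119 (Arden-2), 111 (Apex-1), 110 (Apex-2), 109 (Onyx-1), 108 (Arden-3), 106 (Onyx-2), 95 (Stratus-1), 91 (Onyx-3), 80 (Stratus-2), 76 (Onyx-4)
Next rejected bid: $63 (not a price — pay-as-bid).
Each winning unit pays its own bid.
Revenue = 120 + 119 + 111 + 110 + 109 + 108 + 106 + 95 + 91 + 80 + 76 = $1,125.

Total revenue: $1,125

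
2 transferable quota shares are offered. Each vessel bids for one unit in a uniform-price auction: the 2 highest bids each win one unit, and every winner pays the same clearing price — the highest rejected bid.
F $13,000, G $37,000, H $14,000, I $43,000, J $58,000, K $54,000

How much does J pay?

Bids ranked high→low: 58,000 (J), 54,000 (K), 43,000 (I), 37,000 (G), …
Top 2: J, K.
Clearing price = highest rejected bid = $43,000.
J wins → pays $43,000.

J pays $43,000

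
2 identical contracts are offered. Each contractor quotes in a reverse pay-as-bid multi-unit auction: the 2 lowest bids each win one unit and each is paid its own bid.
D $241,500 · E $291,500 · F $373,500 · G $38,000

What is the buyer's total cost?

Sorting: 38,000 (G), 241,500 (D), 291,500 (E), 373,500 (F)
Winners (2 units): G, D.
Total cost = 38,000 + 241,500 = $279,500.

Total cost: $279,500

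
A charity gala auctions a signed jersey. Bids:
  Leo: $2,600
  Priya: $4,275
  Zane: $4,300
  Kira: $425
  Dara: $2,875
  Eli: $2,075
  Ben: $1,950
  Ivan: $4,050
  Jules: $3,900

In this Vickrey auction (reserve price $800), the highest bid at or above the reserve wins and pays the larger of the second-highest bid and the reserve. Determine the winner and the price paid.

Zane pays $4,275

Bids ranked: 4,300 (Zane) > 4,275 (Priya) > 4,050 (Ivan) > 3,900 (Jules) > 2,875 (Dara) > 2,600 (Leo) > …
Zane has the top bid at or above the reserve ($4,300).
max(second-highest $4,275, reserve $800) = $4,275; the reserve does not bind.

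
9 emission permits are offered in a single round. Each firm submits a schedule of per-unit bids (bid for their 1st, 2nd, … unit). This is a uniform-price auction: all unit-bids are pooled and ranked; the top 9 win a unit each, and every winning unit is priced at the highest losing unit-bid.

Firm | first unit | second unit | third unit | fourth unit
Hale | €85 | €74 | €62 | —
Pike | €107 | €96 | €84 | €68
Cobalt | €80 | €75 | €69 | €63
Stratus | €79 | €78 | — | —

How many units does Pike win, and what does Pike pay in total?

Pooled unit-bids ranked (top 9): 107 (Pike-1), 96 (Pike-2), 85 (Hale-1), 84 (Pike-3), 80 (Cobalt-1), 79 (Stratus-1), 78 (Stratus-2), 75 (Cobalt-2), 74 (Hale-2)
First bid not allocated: €69.
Pike wins 3 unit(s) at €69 each.

Pike: 3 units, pays €207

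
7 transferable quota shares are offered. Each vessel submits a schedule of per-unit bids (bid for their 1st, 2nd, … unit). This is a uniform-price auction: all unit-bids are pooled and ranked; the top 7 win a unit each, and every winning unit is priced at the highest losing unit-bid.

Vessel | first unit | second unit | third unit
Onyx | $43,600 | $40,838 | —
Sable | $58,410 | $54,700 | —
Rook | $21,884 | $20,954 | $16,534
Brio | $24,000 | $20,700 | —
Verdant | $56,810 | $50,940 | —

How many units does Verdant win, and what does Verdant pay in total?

All unit-bids, highest first — top 7: 58,410 (Sable-1), 56,810 (Verdant-1), 54,700 (Sable-2), 50,940 (Verdant-2), 43,600 (Onyx-1), 40,838 (Onyx-2), 24,000 (Brio-1)
First bid not allocated: $21,884.
Verdant wins 2 unit(s) at $21,884 each.

Verdant: 2 units, pays $43,768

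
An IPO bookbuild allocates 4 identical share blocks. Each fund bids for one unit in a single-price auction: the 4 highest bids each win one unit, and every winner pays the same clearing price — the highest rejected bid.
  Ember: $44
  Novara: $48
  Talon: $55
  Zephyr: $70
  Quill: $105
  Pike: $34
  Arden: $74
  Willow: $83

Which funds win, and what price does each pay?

Sorting: 105 (Quill), 83 (Willow), 74 (Arden), 70 (Zephyr), 55 (Talon), 48 (Novara), …
Winners (4 units): Quill, Willow, Arden, Zephyr.
Clearing price = highest rejected bid = $55.

Quill, Willow, Arden, Zephyr; each pays $55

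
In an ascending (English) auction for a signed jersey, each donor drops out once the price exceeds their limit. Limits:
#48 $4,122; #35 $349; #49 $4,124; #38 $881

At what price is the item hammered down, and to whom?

#49 wins at $4,122

Rule: the price rises until one bidder remains; the winner pays the price at which the last rival dropped out.
Sorting limits: 4,124 (#49) > 4,122 (#48) > 881 (#38) > 349 (#35)
Bidding ends when #48 exits at $4,122; #49 takes it.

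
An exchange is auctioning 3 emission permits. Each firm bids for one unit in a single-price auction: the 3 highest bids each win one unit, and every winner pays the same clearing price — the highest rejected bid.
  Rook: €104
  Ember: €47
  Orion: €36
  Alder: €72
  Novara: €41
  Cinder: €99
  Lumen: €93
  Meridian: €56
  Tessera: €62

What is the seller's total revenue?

Ordering the bids: 104 (Rook), 99 (Cinder), 93 (Lumen), 72 (Alder), 62 (Tessera), …
The 3 highest are Rook, Cinder, Lumen.
First losing bid is Alder's €72, which sets the uniform price.
Total revenue = 3 × €72 = €216.

Total revenue: €216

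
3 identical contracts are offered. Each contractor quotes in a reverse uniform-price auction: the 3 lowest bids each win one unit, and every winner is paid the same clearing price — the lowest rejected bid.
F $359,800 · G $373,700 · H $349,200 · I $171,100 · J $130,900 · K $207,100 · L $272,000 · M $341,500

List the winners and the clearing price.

Bids ranked low→high: 130,900 (J), 171,100 (I), 207,100 (K), 272,000 (L), 341,500 (M), …
Winners (3 units): J, I, K.
First losing bid is L's $272,000, which sets the uniform price.

J, I, K; each is paid $272,000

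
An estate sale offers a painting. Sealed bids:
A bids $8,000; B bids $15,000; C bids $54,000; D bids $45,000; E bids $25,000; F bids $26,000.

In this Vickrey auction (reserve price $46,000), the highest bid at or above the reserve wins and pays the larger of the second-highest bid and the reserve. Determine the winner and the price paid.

Rule: the highest bid at or above the reserve wins and pays the larger of the second-highest bid and the reserve.
Bids ranked: 54,000 (C) > 45,000 (D) > 26,000 (F) > 25,000 (E) > 15,000 (B) > 8,000 (A)
C has the top bid at or above the reserve ($54,000).
max(second-highest $45,000, reserve $46,000) = $46,000.

C pays $46,000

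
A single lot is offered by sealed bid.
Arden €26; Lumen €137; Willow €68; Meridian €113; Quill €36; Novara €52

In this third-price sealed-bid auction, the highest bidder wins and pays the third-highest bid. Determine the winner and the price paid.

Bids in order: 137 (Lumen) > 113 (Meridian) > 68 (Willow) > 52 (Novara) > 36 (Quill) > 26 (Arden)
Lumen wins; payment is bid #3 in the ranking = €68.

Lumen pays €68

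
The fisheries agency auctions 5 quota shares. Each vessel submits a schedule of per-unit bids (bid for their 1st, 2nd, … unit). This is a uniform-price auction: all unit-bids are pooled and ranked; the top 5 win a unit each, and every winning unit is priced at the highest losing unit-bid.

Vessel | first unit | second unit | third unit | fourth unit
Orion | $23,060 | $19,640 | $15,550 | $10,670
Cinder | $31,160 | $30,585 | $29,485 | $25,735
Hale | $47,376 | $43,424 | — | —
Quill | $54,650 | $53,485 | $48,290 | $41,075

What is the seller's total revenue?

Pooled unit-bids ranked (top 5): 54,650 (Quill-1), 53,485 (Quill-2), 48,290 (Quill-3), 47,376 (Hale-1), 43,424 (Hale-2)
The (k+1)-th unit-bid is $41,075.
Allocation: Hale 2, Quill 3. Every unit priced at $41,075.
Revenue = 5 × 41,075 = $205,375.

Total revenue: $205,375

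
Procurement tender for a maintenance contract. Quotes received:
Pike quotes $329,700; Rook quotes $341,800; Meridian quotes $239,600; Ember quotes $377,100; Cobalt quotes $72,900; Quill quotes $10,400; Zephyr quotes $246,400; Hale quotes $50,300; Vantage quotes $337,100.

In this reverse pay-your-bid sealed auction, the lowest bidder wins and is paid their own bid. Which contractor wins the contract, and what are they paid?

Sorting bids: 10,400 (Quill) < 50,300 (Hale) < 72,900 (Cobalt) < 239,600 (Meridian) < 246,400 (Zephyr) < 329,700 (Pike) < …
Quill has the lowest bid and is paid exactly that: $10,400.

Quill is paid $10,400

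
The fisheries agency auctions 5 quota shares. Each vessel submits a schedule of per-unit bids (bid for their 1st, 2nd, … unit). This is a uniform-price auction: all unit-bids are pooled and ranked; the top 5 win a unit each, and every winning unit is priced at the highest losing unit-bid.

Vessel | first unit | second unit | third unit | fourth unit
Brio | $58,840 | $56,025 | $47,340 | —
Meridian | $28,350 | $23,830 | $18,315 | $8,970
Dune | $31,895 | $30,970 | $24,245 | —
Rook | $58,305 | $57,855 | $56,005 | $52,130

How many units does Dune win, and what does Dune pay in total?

Merging the schedules and taking the best 5: 58,840 (Brio-1), 58,305 (Rook-1), 57,855 (Rook-2), 56,025 (Brio-2), 56,005 (Rook-3)
Highest rejected unit-bid = $52,130.
Dune wins 0 unit(s) at $52,130 each.

Dune: 0 units, pays $0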